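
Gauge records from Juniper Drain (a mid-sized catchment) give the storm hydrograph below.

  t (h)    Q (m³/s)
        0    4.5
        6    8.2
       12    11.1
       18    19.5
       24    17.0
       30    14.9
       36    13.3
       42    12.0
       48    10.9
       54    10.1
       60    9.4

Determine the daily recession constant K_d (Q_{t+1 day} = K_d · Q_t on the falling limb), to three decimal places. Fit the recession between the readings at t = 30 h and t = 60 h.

Between t = 30 h and t = 60 h the flow falls from 14.9 to 9.4 m³/s over 5×6 h = 30 h.
Per-interval ratio K = (9.4/14.9)^(1/5) = 0.9120; K_d = K^(24/6) = 0.692.

K_d ≈ 0.692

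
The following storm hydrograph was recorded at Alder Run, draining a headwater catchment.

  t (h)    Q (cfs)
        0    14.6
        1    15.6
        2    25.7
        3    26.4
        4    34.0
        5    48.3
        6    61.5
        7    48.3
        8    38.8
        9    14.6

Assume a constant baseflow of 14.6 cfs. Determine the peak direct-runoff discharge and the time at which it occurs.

Subtracting baseflow gives direct-runoff ordinates: 0.0, 1.0, 11.1, 11.8, 19.4, 33.7, 46.9, 33.7, 24.2, 0.0 cfs.
The maximum is 46.9 cfs, occurring at the reading for t = 6 h.

Q_p = 46.9 cfs at t = 6 h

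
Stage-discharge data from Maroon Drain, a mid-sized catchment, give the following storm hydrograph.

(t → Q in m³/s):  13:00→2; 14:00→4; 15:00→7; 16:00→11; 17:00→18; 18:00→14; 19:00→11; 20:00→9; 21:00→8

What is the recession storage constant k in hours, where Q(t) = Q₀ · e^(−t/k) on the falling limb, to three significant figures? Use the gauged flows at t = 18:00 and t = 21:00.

k ≈ 5.36 h

On the falling limb, Q drops from 14 to 8 m³/s between t = 18:00 and t = 21:00 (Δt = 3 h).
k = −Δt / ln(Q₂/Q₁) = −3 / ln(8/14) = 5.36 h.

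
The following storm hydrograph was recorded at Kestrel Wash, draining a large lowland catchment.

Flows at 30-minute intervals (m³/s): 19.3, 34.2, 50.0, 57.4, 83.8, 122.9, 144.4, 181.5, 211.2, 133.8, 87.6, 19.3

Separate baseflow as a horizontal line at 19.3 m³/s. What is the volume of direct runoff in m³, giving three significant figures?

Direct-runoff ordinates (Q − Q_b): 0.0, 14.9, 30.7, 38.1, 64.5, 103.6, 125.1, 162.2, 191.9, 114.5, 68.3, 0.0 m³/s.
ΣQ_DR = 913.8 m³/s.
With Δt = 0.5 h = 1800 s, V = ΣQ_DR · Δt = 913.8 × 1800 = 1.64 × 10^6 m³.

V ≈ 1.64 × 10^6 m³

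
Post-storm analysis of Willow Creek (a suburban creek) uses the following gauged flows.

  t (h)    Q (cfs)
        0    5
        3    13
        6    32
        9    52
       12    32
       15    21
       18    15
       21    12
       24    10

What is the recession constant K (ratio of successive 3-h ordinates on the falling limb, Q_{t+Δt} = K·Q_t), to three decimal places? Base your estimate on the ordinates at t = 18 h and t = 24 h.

K ≈ 0.816

Using the recession-limb readings at t = 18 h and t = 24 h: Q falls from 15 to 10 cfs over 2 intervals.
K = (Q₂/Q₁)^(1/2) = (10/15)^(1/2) = 0.816.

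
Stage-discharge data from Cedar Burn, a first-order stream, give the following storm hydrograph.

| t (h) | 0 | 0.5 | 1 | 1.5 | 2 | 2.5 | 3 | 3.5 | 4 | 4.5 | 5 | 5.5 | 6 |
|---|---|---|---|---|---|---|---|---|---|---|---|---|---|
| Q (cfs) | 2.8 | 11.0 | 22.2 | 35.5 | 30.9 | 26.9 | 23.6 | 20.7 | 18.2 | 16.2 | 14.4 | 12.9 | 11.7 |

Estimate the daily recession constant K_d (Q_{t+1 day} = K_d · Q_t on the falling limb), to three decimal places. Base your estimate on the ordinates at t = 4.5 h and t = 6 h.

Between t = 4.5 h and t = 6 h the flow falls from 16.2 to 11.7 cfs over 3×0.5 h = 1.5 h.
Per-interval ratio K = (11.7/16.2)^(1/3) = 0.8972; K_d = K^(24/0.5) = 0.005.

K_d ≈ 0.005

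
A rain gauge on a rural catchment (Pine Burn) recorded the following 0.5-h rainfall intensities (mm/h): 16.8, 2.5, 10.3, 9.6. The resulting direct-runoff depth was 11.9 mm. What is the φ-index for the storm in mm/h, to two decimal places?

φ ≈ 4.30 mm/h

Only the 3 blocks with intensity above φ contribute runoff: 16.8, 10.3, 9.6 mm/h.
Σ(I−φ)·Δt = d  ⇒  (16.8+10.3+9.6 − 3φ)·0.5 = 11.9
φ = (36.70 − 11.9/0.5) / 3 = 4.30 mm/h.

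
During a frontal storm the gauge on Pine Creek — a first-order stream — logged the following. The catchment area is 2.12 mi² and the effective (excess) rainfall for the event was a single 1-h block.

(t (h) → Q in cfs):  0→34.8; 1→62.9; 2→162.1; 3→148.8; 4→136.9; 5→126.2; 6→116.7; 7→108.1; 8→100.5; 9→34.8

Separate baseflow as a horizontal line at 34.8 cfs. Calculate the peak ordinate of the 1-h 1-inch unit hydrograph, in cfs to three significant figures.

U_p ≈ 255 cfs

Direct runoff: 0.0, 28.1, 127.3, 114.0, 102.1, 91.4, 81.9, 73.3, 65.7, 0.0 cfs; ΣQ_DR = 683.8 cfs, peak = 127.3 cfs.
Runoff depth d = ΣQ_DR·Δt / A = 683.8 × 3600 / (2.12 mi²) = 0.4998 in.
The 1-inch UH is the DRH scaled by (1 in)/d, so U_p = 127.3 × 1/0.4998 = 255 cfs.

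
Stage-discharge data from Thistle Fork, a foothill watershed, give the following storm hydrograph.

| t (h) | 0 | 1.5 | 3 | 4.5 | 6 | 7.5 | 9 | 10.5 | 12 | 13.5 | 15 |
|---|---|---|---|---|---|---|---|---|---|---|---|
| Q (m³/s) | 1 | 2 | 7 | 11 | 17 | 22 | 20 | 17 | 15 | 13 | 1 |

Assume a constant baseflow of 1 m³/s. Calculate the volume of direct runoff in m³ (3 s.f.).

Direct-runoff ordinates (Q − Q_b): 0.0, 1.0, 6.0, 10.0, 16.0, 21.0, 19.0, 16.0, 14.0, 12.0, 0.0 m³/s.
ΣQ_DR = 115.0 m³/s.
With Δt = 1.5 h = 5400 s, V = ΣQ_DR · Δt = 115.0 × 5400 = 6.21 × 10^5 m³.

V ≈ 6.21 × 10^5 m³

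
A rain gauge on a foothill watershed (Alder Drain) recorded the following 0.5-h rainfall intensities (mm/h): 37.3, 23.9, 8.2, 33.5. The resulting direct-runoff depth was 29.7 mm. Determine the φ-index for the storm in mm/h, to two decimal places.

φ ≈ 11.77 mm/h

Only the 3 blocks with intensity above φ contribute runoff: 37.3, 23.9, 33.5 mm/h.
Σ(I−φ)·Δt = d  ⇒  (37.3+23.9+33.5 − 3φ)·0.5 = 29.7
φ = (94.70 − 29.7/0.5) / 3 = 11.77 mm/h.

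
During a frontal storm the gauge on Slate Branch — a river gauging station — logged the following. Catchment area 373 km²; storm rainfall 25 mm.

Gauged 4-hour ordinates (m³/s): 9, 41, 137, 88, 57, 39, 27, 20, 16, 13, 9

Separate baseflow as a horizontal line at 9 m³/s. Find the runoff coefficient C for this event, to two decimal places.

ΣQ_DR = 357.0 m³/s; V = ΣQ_DR·Δt = 5.141 × 10^6 m³.
Runoff depth d = V / A = 13.78 mm.
C = d / P = 13.78 / 25 = 0.55.

C ≈ 0.55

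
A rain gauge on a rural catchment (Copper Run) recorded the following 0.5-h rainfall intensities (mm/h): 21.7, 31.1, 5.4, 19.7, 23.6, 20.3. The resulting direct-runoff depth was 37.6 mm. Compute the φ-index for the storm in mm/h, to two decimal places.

φ ≈ 8.24 mm/h

Only the 5 blocks with intensity above φ contribute runoff: 21.7, 31.1, 19.7, 23.6, 20.3 mm/h.
Σ(I−φ)·Δt = d  ⇒  (21.7+31.1+19.7+23.6+20.3 − 5φ)·0.5 = 37.6
φ = (116.4 − 37.6/0.5) / 5 = 8.24 mm/h.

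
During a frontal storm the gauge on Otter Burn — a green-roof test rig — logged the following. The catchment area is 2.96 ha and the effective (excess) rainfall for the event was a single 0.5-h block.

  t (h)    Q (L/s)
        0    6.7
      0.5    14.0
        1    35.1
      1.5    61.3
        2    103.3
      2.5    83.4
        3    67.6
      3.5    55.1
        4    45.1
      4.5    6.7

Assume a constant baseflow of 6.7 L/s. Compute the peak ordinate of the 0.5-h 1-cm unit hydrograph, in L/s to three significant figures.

Direct runoff: 0.0, 7.3, 28.4, 54.6, 96.6, 76.7, 60.9, 48.4, 38.4, 0.0 L/s; ΣQ_DR = 411.3 L/s, peak = 96.6 L/s.
Runoff depth d = ΣQ_DR·Δt / A = 411.3 × 1800 / (2.96 ha) = 25.01 mm.
The 1-cm UH is the DRH scaled by (10 mm)/d, so U_p = 96.6 × 10/25.01 = 38.6 L/s.

U_p ≈ 38.6 L/s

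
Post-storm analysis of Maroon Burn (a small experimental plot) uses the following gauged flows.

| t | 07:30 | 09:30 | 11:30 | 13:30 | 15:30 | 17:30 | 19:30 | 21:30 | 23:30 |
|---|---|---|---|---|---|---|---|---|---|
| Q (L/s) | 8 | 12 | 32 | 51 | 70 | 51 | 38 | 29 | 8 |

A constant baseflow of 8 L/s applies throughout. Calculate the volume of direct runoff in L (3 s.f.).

V ≈ 1.63 × 10^6 L

Direct-runoff ordinates (Q − Q_b): 0.0, 4.0, 24.0, 43.0, 62.0, 43.0, 30.0, 21.0, 0.0 L/s.
ΣQ_DR = 227.0 L/s.
With Δt = 2 h = 7200 s, V = ΣQ_DR · Δt = 227.0 × 7200 = 1.63 × 10^6 L.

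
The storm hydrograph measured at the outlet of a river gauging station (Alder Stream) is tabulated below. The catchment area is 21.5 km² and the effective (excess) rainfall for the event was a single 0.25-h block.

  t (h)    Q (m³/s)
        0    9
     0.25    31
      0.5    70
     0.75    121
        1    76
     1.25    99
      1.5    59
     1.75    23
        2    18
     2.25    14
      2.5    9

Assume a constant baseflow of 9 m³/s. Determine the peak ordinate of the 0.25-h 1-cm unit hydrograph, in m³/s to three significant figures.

Direct runoff: 0.0, 22.0, 61.0, 112.0, 67.0, 90.0, 50.0, 14.0, 9.0, 5.0, 0.0 m³/s; ΣQ_DR = 430.0 m³/s, peak = 112.0 m³/s.
Runoff depth d = ΣQ_DR·Δt / A = 430.0 × 900 / (21.5 km²) = 18.00 mm.
The 1-cm UH is the DRH scaled by (10 mm)/d, so U_p = 112.0 × 10/18.00 = 62.2 m³/s.

U_p ≈ 62.2 m³/s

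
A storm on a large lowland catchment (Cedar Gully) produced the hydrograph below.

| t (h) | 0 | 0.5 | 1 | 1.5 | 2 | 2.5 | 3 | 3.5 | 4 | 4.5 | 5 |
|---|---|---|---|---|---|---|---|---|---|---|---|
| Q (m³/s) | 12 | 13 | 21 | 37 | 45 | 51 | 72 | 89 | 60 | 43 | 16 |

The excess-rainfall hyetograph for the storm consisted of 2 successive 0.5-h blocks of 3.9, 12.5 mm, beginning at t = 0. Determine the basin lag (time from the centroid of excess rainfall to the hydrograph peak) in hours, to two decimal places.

t_L ≈ 2.87 h

Centroid of excess rainfall: t_c = Σ P_i·t̄_i / ΣP_i = 0.6311 h (block centres at 0.25, 0.75 h).
Hydrograph peak occurs at t = 3.5 h, so basin lag t_L = 3.5 − 0.6311 = 2.87 h.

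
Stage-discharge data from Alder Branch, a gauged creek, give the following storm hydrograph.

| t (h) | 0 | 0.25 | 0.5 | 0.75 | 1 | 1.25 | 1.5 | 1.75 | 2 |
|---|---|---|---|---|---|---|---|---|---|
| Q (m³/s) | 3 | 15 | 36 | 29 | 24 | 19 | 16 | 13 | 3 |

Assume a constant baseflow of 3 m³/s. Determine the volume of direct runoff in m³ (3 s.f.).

Direct-runoff ordinates (Q − Q_b): 0.0, 12.0, 33.0, 26.0, 21.0, 16.0, 13.0, 10.0, 0.0 m³/s.
ΣQ_DR = 131.0 m³/s.
With Δt = 0.25 h = 900 s, V = ΣQ_DR · Δt = 131.0 × 900 = 1.18 × 10^5 m³.

V ≈ 1.18 × 10^5 m³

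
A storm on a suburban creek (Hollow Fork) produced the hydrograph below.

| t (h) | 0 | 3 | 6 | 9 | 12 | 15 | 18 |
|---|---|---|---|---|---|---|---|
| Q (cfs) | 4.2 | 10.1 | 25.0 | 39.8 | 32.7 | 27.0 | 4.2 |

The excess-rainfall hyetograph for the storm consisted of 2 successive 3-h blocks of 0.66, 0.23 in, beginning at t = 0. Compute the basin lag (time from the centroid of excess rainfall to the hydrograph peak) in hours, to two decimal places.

t_L ≈ 6.72 h

Centroid of excess rainfall: t_c = Σ P_i·t̄_i / ΣP_i = 2.2753 h (block centres at 1.5, 4.5 h).
Hydrograph peak occurs at t = 9 h, so basin lag t_L = 9 − 2.2753 = 6.72 h.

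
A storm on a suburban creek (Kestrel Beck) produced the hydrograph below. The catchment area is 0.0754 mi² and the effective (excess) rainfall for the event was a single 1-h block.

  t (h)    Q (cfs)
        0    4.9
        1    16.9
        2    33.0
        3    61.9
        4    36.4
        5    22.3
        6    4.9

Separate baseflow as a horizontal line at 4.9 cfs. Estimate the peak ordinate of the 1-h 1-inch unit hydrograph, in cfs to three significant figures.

U_p ≈ 19.0 cfs

Direct runoff: 0.0, 12.0, 28.1, 57.0, 31.5, 17.4, 0.0 cfs; ΣQ_DR = 146.0 cfs, peak = 57.0 cfs.
Runoff depth d = ΣQ_DR·Δt / A = 146.0 × 3600 / (0.0754 mi²) = 3.001 in.
The 1-inch UH is the DRH scaled by (1 in)/d, so U_p = 57.0 × 1/3.001 = 19.0 cfs.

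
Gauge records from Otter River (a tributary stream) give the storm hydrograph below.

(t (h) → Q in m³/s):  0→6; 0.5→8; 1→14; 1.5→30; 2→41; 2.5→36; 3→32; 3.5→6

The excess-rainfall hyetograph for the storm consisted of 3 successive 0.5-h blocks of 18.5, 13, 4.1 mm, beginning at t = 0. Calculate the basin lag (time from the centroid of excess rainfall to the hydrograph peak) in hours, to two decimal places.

Centroid of excess rainfall: t_c = Σ P_i·t̄_i / ΣP_i = 0.5478 h (block centres at 0.25, 0.75, 1.25 h).
Hydrograph peak occurs at t = 2 h, so basin lag t_L = 2 − 0.5478 = 1.45 h.

t_L ≈ 1.45 h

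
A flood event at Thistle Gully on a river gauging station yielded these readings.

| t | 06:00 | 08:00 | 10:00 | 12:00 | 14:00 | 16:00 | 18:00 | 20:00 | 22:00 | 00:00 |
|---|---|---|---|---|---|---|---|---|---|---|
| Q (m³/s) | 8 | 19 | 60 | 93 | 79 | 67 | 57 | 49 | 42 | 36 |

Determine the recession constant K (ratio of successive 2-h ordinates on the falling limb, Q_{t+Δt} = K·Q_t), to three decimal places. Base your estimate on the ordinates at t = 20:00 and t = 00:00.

Using the recession-limb readings at t = 20:00 and t = 00:00: Q falls from 49 to 36 m³/s over 2 intervals.
K = (Q₂/Q₁)^(1/2) = (36/49)^(1/2) = 0.857.

K ≈ 0.857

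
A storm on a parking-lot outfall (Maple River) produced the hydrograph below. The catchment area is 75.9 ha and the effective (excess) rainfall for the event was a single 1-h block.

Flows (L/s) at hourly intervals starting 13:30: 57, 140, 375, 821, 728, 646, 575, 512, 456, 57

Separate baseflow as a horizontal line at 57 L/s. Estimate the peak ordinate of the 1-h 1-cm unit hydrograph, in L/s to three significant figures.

U_p ≈ 424 L/s

Direct runoff: 0.0, 83.0, 318.0, 764.0, 671.0, 589.0, 518.0, 455.0, 399.0, 0.0 L/s; ΣQ_DR = 3797 L/s, peak = 764.0 L/s.
Runoff depth d = ΣQ_DR·Δt / A = 3797 × 3600 / (75.9 ha) = 18.01 mm.
The 1-cm UH is the DRH scaled by (10 mm)/d, so U_p = 764.0 × 10/18.01 = 424 L/s.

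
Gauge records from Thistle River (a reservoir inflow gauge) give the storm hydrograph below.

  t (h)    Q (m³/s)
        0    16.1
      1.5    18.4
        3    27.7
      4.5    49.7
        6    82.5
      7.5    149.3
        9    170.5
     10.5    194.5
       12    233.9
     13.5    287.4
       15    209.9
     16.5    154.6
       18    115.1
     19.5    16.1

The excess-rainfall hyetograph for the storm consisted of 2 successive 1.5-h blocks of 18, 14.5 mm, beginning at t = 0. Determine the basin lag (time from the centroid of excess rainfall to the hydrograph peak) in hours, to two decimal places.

Centroid of excess rainfall: t_c = Σ P_i·t̄_i / ΣP_i = 1.4192 h (block centres at 0.75, 2.25 h).
Hydrograph peak occurs at t = 13.5 h, so basin lag t_L = 13.5 − 1.4192 = 12.08 h.

t_L ≈ 12.08 h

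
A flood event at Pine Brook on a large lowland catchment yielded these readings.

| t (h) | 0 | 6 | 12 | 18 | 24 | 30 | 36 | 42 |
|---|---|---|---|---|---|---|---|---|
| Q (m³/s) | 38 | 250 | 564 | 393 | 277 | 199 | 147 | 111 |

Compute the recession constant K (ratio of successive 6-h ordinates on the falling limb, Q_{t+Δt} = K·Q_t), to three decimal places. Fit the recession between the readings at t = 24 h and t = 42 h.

K ≈ 0.737

Using the recession-limb readings at t = 24 h and t = 42 h: Q falls from 277 to 111 m³/s over 3 intervals.
K = (Q₂/Q₁)^(1/3) = (111/277)^(1/3) = 0.737.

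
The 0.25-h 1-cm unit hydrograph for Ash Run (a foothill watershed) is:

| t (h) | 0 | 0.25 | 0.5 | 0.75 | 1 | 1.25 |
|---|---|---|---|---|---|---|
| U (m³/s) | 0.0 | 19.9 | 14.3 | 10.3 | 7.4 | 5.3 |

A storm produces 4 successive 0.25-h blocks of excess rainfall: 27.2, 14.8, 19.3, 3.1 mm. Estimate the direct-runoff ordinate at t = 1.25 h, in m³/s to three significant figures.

By discrete convolution, Q_j = Σ (P_i / 10 mm) · U_{j−i}.
At t = 1.25 h (j=5): Q = (27.2/10)·5.3 + (14.8/10)·7.4 + (19.3/10)·10.3 + (3.1/10)·14.3 = 49.7 m³/s.

Q ≈ 49.7 m³/s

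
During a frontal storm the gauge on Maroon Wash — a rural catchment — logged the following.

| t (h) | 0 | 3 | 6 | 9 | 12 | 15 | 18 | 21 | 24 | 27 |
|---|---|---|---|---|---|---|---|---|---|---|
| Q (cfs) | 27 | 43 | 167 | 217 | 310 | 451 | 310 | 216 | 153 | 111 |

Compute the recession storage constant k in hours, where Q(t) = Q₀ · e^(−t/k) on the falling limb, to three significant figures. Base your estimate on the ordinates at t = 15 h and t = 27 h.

k ≈ 8.56 h

On the falling limb, Q drops from 451 to 111 cfs between t = 15 h and t = 27 h (Δt = 12 h).
k = −Δt / ln(Q₂/Q₁) = −12 / ln(111/451) = 8.56 h.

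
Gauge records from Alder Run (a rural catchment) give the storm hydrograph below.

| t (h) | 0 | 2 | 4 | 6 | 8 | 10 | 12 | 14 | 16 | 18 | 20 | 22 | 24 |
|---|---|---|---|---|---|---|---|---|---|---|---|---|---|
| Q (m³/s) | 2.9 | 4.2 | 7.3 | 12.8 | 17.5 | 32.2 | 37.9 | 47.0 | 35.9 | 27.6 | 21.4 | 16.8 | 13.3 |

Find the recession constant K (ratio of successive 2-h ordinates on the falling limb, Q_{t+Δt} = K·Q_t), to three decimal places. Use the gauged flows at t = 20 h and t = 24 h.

K ≈ 0.788

Using the recession-limb readings at t = 20 h and t = 24 h: Q falls from 21.4 to 13.3 m³/s over 2 intervals.
K = (Q₂/Q₁)^(1/2) = (13.3/21.4)^(1/2) = 0.788.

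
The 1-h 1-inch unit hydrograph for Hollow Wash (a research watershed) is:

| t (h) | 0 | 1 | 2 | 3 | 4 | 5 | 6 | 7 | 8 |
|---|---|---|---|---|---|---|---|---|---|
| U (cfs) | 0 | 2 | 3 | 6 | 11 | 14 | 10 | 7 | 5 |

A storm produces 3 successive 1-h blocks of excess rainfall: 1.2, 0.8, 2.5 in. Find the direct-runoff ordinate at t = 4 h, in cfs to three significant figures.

By discrete convolution, Q_j = Σ (P_i / 1 in) · U_{j−i}.
At t = 4 h (j=4): Q = (1.2/1)·11 + (0.8/1)·6 + (2.5/1)·3 = 25.5 cfs.

Q ≈ 25.5 cfs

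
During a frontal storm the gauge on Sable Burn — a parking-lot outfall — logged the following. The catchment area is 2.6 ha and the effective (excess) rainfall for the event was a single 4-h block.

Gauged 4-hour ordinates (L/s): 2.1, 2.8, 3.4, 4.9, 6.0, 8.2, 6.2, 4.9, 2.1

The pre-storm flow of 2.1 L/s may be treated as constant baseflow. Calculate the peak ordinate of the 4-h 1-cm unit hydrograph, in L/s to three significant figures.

U_p ≈ 5.08 L/s

Direct runoff: 0.0, 0.7, 1.3, 2.8, 3.9, 6.1, 4.1, 2.8, 0.0 L/s; ΣQ_DR = 21.70 L/s, peak = 6.1 L/s.
Runoff depth d = ΣQ_DR·Δt / A = 21.70 × 14400 / (2.6 ha) = 12.02 mm.
The 1-cm UH is the DRH scaled by (10 mm)/d, so U_p = 6.1 × 10/12.02 = 5.08 L/s.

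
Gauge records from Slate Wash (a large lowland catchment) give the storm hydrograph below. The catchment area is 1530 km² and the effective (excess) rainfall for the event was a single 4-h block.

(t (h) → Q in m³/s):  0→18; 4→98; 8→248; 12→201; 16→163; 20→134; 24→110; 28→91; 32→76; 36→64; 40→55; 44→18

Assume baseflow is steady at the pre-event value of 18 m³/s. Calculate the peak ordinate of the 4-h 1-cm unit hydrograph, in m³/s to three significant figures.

Direct runoff: 0.0, 80.0, 230.0, 183.0, 145.0, 116.0, 92.0, 73.0, 58.0, 46.0, 37.0, 0.0 m³/s; ΣQ_DR = 1060 m³/s, peak = 230.0 m³/s.
Runoff depth d = ΣQ_DR·Δt / A = 1060 × 14400 / (1530 km²) = 9.976 mm.
The 1-cm UH is the DRH scaled by (10 mm)/d, so U_p = 230.0 × 10/9.976 = 231 m³/s.

U_p ≈ 231 m³/s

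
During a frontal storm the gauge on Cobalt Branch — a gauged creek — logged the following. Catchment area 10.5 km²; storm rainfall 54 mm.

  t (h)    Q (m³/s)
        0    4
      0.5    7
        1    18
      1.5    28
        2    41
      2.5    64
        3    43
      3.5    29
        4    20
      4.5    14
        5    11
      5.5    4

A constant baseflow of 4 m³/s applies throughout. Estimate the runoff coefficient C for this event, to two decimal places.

ΣQ_DR = 235.0 m³/s; V = ΣQ_DR·Δt = 4.230 × 10^5 m³.
Runoff depth d = V / A = 40.29 mm.
C = d / P = 40.29 / 54 = 0.75.

C ≈ 0.75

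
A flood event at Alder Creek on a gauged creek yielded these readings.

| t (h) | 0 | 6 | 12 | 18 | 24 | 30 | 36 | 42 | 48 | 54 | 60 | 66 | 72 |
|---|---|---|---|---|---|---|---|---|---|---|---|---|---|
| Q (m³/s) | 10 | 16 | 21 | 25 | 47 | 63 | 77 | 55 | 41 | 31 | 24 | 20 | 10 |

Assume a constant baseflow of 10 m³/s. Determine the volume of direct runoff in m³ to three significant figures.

V ≈ 6.70 × 10^6 m³

Direct-runoff ordinates (Q − Q_b): 0.0, 6.0, 11.0, 15.0, 37.0, 53.0, 67.0, 45.0, 31.0, 21.0, 14.0, 10.0, 0.0 m³/s.
ΣQ_DR = 310.0 m³/s.
With Δt = 6 h = 21600 s, V = ΣQ_DR · Δt = 310.0 × 21600 = 6.70 × 10^6 m³.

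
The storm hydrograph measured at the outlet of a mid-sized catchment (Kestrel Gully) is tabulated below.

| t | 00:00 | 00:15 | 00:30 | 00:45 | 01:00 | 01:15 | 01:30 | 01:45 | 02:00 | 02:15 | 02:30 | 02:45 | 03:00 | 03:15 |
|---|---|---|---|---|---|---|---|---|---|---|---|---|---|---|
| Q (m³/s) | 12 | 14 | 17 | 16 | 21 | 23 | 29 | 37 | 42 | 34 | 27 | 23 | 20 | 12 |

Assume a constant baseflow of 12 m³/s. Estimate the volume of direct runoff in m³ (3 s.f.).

V ≈ 1.43 × 10^5 m³

Direct-runoff ordinates (Q − Q_b): 0.0, 2.0, 5.0, 4.0, 9.0, 11.0, 17.0, 25.0, 30.0, 22.0, 15.0, 11.0, 8.0, 0.0 m³/s.
ΣQ_DR = 159.0 m³/s.
With Δt = 0.25 h = 900 s, V = ΣQ_DR · Δt = 159.0 × 900 = 1.43 × 10^5 m³.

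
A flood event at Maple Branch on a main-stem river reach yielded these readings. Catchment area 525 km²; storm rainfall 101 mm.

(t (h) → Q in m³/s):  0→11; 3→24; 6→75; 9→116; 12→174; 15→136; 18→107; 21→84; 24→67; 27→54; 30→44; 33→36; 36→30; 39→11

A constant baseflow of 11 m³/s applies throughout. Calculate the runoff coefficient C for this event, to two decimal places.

ΣQ_DR = 815.0 m³/s; V = ΣQ_DR·Δt = 8.802 × 10^6 m³.
Runoff depth d = V / A = 16.77 mm.
C = d / P = 16.77 / 101 = 0.17.

C ≈ 0.17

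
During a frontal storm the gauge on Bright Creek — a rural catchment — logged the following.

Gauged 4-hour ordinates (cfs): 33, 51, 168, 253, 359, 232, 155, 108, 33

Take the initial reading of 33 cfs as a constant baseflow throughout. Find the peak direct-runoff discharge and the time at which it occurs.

Q_p = 326.0 cfs at t = 16 h

Subtracting baseflow gives direct-runoff ordinates: 0.0, 18.0, 135.0, 220.0, 326.0, 199.0, 122.0, 75.0, 0.0 cfs.
The maximum is 326.0 cfs, occurring at the reading for t = 16 h.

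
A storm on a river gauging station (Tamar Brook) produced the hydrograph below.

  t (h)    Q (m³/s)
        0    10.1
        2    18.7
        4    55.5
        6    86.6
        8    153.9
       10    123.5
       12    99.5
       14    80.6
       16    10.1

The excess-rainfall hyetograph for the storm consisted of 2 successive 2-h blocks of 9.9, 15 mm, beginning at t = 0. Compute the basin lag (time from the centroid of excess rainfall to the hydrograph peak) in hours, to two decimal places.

t_L ≈ 5.80 h

Centroid of excess rainfall: t_c = Σ P_i·t̄_i / ΣP_i = 2.2048 h (block centres at 1, 3 h).
Hydrograph peak occurs at t = 8 h, so basin lag t_L = 8 − 2.2048 = 5.80 h.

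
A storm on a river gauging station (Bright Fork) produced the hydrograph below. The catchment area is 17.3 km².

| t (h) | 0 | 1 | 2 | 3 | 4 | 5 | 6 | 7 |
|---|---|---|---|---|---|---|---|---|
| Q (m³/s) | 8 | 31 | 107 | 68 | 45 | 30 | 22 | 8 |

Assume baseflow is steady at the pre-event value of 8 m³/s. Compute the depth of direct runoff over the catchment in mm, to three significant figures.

Direct runoff: 0.0, 23.0, 99.0, 60.0, 37.0, 22.0, 14.0, 0.0 m³/s; ΣQ_DR = 255.0 m³/s.
V = ΣQ_DR · Δt = 255.0 × 3600 s = 9.180 × 10^5 m³.
Over A = 17.3 km², depth = V / A = 53.1 mm.

d ≈ 53.1 mm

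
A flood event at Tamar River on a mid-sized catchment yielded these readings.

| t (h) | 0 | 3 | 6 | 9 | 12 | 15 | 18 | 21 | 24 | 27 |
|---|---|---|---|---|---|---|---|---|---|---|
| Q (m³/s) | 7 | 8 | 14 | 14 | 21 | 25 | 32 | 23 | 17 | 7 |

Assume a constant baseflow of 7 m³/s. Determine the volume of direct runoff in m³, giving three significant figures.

V ≈ 1.06 × 10^6 m³

Direct-runoff ordinates (Q − Q_b): 0.0, 1.0, 7.0, 7.0, 14.0, 18.0, 25.0, 16.0, 10.0, 0.0 m³/s.
ΣQ_DR = 98.00 m³/s.
With Δt = 3 h = 10800 s, V = ΣQ_DR · Δt = 98.00 × 10800 = 1.06 × 10^6 m³.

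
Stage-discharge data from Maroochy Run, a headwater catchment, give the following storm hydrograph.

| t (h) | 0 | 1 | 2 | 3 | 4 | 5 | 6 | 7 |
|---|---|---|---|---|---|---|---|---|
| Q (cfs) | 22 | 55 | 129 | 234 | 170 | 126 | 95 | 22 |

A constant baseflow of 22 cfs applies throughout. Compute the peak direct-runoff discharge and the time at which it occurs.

Q_p = 212.0 cfs at t = 3 h

Subtracting baseflow gives direct-runoff ordinates: 0.0, 33.0, 107.0, 212.0, 148.0, 104.0, 73.0, 0.0 cfs.
The maximum is 212.0 cfs, occurring at the reading for t = 3 h.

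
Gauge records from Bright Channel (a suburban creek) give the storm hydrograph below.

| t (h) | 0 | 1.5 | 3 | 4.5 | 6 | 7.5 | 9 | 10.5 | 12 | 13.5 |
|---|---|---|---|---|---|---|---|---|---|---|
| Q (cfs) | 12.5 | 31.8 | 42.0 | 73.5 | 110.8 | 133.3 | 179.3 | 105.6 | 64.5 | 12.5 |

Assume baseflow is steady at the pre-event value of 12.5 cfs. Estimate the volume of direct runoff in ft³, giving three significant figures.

Direct-runoff ordinates (Q − Q_b): 0.0, 19.3, 29.5, 61.0, 98.3, 120.8, 166.8, 93.1, 52.0, 0.0 cfs.
ΣQ_DR = 640.8 cfs.
With Δt = 1.5 h = 5400 s, V = ΣQ_DR · Δt = 640.8 × 5400 = 3.46 × 10^6 ft³.

V ≈ 3.46 × 10^6 ft³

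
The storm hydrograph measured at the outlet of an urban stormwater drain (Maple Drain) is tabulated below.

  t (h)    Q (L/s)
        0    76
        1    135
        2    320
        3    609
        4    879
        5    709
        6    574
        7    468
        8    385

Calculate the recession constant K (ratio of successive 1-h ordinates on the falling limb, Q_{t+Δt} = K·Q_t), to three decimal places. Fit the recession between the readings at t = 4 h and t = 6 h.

K ≈ 0.808

Using the recession-limb readings at t = 4 h and t = 6 h: Q falls from 879 to 574 L/s over 2 intervals.
K = (Q₂/Q₁)^(1/2) = (574/879)^(1/2) = 0.808.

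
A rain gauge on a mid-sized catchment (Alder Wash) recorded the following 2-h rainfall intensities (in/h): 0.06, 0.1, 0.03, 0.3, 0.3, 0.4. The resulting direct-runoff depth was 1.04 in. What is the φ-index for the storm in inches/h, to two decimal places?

Only the 3 blocks with intensity above φ contribute runoff: 0.3, 0.3, 0.4 in/h.
Σ(I−φ)·Δt = d  ⇒  (0.3+0.3+0.4 − 3φ)·2 = 1.04
φ = (1.000 − 1.04/2) / 3 = 0.16 in/h.

φ ≈ 0.16 in/h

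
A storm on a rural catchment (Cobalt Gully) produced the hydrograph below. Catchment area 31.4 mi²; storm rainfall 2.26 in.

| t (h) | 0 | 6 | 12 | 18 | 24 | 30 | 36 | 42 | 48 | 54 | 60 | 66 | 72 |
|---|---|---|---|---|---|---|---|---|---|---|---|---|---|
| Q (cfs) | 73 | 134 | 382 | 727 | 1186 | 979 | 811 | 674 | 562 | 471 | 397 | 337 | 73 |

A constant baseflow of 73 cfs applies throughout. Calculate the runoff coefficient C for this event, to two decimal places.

C ≈ 0.77

ΣQ_DR = 5857 cfs; V = ΣQ_DR·Δt = 1.265 × 10^8 ft³.
Runoff depth d = V / A = 1.734 in.
C = d / P = 1.734 / 2.26 = 0.77.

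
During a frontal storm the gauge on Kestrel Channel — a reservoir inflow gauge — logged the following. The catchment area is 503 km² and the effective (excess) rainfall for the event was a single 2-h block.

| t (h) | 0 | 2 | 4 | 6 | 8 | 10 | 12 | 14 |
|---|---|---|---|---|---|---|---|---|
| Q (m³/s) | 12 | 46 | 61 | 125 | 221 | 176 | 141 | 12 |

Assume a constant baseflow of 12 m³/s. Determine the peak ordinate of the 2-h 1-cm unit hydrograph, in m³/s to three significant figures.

U_p ≈ 209 m³/s

Direct runoff: 0.0, 34.0, 49.0, 113.0, 209.0, 164.0, 129.0, 0.0 m³/s; ΣQ_DR = 698.0 m³/s, peak = 209.0 m³/s.
Runoff depth d = ΣQ_DR·Δt / A = 698.0 × 7200 / (503 km²) = 9.991 mm.
The 1-cm UH is the DRH scaled by (10 mm)/d, so U_p = 209.0 × 10/9.991 = 209 m³/s.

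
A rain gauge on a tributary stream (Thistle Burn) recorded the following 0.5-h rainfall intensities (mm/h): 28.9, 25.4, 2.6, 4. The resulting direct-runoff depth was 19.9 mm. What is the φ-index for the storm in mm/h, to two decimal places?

Only the 2 blocks with intensity above φ contribute runoff: 28.9, 25.4 mm/h.
Σ(I−φ)·Δt = d  ⇒  (28.9+25.4 − 2φ)·0.5 = 19.9
φ = (54.30 − 19.9/0.5) / 2 = 7.25 mm/h.

φ ≈ 7.25 mm/h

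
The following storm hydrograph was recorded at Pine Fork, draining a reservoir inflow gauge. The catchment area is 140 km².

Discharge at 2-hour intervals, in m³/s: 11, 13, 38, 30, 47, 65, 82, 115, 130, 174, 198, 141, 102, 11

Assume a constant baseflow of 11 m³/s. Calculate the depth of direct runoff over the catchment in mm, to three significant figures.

Direct runoff: 0.0, 2.0, 27.0, 19.0, 36.0, 54.0, 71.0, 104.0, 119.0, 163.0, 187.0, 130.0, 91.0, 0.0 m³/s; ΣQ_DR = 1003 m³/s.
V = ΣQ_DR · Δt = 1003 × 7200 s = 7.222 × 10^6 m³.
Over A = 140 km², depth = V / A = 51.6 mm.

d ≈ 51.6 mm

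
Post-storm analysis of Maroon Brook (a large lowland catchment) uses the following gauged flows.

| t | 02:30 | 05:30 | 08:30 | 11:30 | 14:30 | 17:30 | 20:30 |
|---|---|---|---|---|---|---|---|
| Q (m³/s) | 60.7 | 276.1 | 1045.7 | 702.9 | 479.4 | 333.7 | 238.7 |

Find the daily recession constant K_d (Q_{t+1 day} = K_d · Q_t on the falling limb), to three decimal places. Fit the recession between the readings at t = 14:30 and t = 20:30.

Between t = 14:30 and t = 20:30 the flow falls from 479.4 to 238.7 m³/s over 2×3 h = 6 h.
Per-interval ratio K = (238.7/479.4)^(1/2) = 0.7056; K_d = K^(24/3) = 0.061.

K_d ≈ 0.061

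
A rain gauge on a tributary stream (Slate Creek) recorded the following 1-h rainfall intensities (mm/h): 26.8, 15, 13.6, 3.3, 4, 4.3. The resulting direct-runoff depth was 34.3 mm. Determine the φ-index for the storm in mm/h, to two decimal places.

Only the 3 blocks with intensity above φ contribute runoff: 26.8, 15, 13.6 mm/h.
Σ(I−φ)·Δt = d  ⇒  (26.8+15+13.6 − 3φ)·1 = 34.3
φ = (55.40 − 34.3/1) / 3 = 7.03 mm/h.

φ ≈ 7.03 mm/h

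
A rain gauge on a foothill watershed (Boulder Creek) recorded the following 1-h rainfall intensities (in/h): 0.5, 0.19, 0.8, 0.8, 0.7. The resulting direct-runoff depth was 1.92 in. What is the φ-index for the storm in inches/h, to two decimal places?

Only the 4 blocks with intensity above φ contribute runoff: 0.5, 0.8, 0.8, 0.7 in/h.
Σ(I−φ)·Δt = d  ⇒  (0.5+0.8+0.8+0.7 − 4φ)·1 = 1.92
φ = (2.800 − 1.92/1) / 4 = 0.22 in/h.

φ ≈ 0.22 in/h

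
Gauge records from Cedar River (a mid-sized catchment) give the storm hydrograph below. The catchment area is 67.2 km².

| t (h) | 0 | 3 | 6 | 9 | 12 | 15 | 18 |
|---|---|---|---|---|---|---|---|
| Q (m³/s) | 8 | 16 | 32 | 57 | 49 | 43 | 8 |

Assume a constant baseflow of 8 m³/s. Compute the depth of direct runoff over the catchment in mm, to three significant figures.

Direct runoff: 0.0, 8.0, 24.0, 49.0, 41.0, 35.0, 0.0 m³/s; ΣQ_DR = 157.0 m³/s.
V = ΣQ_DR · Δt = 157.0 × 10800 s = 1.696 × 10^6 m³.
Over A = 67.2 km², depth = V / A = 25.2 mm.

d ≈ 25.2 mm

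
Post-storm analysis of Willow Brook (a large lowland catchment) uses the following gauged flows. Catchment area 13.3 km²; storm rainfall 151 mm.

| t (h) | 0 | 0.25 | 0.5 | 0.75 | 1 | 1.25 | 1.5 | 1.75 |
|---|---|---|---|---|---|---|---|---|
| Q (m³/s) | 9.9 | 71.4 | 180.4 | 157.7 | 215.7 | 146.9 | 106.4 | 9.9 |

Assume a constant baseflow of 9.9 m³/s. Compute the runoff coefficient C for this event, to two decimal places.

ΣQ_DR = 819.1 m³/s; V = ΣQ_DR·Δt = 7.372 × 10^5 m³.
Runoff depth d = V / A = 55.43 mm.
C = d / P = 55.43 / 151 = 0.37.

C ≈ 0.37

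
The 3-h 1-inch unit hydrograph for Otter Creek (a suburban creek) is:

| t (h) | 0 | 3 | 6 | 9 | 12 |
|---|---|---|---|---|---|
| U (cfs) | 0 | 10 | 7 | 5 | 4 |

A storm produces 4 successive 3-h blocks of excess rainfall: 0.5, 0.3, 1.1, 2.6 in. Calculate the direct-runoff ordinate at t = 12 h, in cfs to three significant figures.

By discrete convolution, Q_j = Σ (P_i / 1 in) · U_{j−i}.
At t = 12 h (j=4): Q = (0.5/1)·4 + (0.3/1)·5 + (1.1/1)·7 + (2.6/1)·10 = 37.2 cfs.

Q ≈ 37.2 cfs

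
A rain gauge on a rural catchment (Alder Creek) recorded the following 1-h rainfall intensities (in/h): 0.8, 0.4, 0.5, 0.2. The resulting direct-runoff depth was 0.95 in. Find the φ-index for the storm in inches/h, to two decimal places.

φ ≈ 0.25 in/h

Only the 3 blocks with intensity above φ contribute runoff: 0.8, 0.4, 0.5 in/h.
Σ(I−φ)·Δt = d  ⇒  (0.8+0.4+0.5 − 3φ)·1 = 0.95
φ = (1.700 − 0.95/1) / 3 = 0.25 in/h.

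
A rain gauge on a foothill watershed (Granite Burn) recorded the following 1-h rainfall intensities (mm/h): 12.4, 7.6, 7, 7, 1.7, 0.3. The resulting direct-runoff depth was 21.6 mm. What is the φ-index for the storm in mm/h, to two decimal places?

φ ≈ 3.10 mm/h

Only the 4 blocks with intensity above φ contribute runoff: 12.4, 7.6, 7, 7 mm/h.
Σ(I−φ)·Δt = d  ⇒  (12.4+7.6+7+7 − 4φ)·1 = 21.6
φ = (34.00 − 21.6/1) / 4 = 3.10 mm/h.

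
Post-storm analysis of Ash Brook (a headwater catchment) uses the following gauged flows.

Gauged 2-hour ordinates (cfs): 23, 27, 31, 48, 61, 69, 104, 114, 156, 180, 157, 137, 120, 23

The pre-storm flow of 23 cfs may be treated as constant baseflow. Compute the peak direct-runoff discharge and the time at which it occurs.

Q_p = 157.0 cfs at t = 18 h

Subtracting baseflow gives direct-runoff ordinates: 0.0, 4.0, 8.0, 25.0, 38.0, 46.0, 81.0, 91.0, 133.0, 157.0, 134.0, 114.0, 97.0, 0.0 cfs.
The maximum is 157.0 cfs, occurring at the reading for t = 18 h.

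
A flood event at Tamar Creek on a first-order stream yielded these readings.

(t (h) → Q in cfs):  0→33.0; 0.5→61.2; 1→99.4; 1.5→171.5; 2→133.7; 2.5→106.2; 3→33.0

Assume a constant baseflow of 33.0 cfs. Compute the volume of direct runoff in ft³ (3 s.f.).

Direct-runoff ordinates (Q − Q_b): 0.0, 28.2, 66.4, 138.5, 100.7, 73.2, 0.0 cfs.
ΣQ_DR = 407.0 cfs.
With Δt = 0.5 h = 1800 s, V = ΣQ_DR · Δt = 407.0 × 1800 = 7.33 × 10^5 ft³.

V ≈ 7.33 × 10^5 ft³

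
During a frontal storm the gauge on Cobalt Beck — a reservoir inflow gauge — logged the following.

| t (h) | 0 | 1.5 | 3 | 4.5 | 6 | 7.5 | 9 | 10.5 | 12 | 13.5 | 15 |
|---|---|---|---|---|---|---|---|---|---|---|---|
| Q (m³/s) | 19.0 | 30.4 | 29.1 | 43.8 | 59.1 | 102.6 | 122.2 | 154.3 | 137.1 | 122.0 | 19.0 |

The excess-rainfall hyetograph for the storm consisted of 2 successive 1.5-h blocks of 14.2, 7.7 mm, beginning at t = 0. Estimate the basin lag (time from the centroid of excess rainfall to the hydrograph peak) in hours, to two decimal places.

Centroid of excess rainfall: t_c = Σ P_i·t̄_i / ΣP_i = 1.2774 h (block centres at 0.75, 2.25 h).
Hydrograph peak occurs at t = 10.5 h, so basin lag t_L = 10.5 − 1.2774 = 9.22 h.

t_L ≈ 9.22 h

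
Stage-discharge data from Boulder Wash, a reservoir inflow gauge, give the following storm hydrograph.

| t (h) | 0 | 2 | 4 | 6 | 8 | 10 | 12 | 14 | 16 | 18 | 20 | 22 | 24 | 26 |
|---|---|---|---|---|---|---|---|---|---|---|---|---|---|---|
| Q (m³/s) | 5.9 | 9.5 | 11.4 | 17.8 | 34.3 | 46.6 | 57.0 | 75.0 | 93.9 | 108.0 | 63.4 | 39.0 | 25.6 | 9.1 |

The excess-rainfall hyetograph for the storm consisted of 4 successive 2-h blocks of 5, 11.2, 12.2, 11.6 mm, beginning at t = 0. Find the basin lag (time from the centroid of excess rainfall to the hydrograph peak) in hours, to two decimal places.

t_L ≈ 13.48 h

Centroid of excess rainfall: t_c = Σ P_i·t̄_i / ΣP_i = 4.5200 h (block centres at 1, 3, 5, 7 h).
Hydrograph peak occurs at t = 18 h, so basin lag t_L = 18 − 4.5200 = 13.48 h.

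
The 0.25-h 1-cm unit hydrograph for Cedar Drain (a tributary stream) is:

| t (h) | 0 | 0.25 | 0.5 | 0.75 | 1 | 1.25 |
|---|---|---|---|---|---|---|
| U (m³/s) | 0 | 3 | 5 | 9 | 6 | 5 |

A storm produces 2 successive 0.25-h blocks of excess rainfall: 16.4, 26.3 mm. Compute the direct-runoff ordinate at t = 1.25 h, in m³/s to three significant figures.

Q ≈ 24.0 m³/s

By discrete convolution, Q_j = Σ (P_i / 10 mm) · U_{j−i}.
At t = 1.25 h (j=5): Q = (16.4/10)·5 + (26.3/10)·6 = 24.0 m³/s.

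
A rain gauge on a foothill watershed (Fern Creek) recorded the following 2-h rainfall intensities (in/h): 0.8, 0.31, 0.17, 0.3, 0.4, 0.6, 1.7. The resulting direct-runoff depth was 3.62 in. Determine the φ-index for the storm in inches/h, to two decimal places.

φ ≈ 0.43 in/h

Only the 3 blocks with intensity above φ contribute runoff: 0.8, 0.6, 1.7 in/h.
Σ(I−φ)·Δt = d  ⇒  (0.8+0.6+1.7 − 3φ)·2 = 3.62
φ = (3.100 − 3.62/2) / 3 = 0.43 in/h.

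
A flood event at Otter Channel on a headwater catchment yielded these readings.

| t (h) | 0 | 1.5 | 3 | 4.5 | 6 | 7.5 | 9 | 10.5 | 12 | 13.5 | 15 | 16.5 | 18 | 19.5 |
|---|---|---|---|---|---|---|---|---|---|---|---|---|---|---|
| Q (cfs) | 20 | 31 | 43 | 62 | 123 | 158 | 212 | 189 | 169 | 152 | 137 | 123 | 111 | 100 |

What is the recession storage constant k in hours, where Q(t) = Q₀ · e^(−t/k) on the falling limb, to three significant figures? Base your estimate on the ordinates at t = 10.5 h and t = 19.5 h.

On the falling limb, Q drops from 189 to 100 cfs between t = 10.5 h and t = 19.5 h (Δt = 9 h).
k = −Δt / ln(Q₂/Q₁) = −9 / ln(100/189) = 14.1 h.

k ≈ 14.1 h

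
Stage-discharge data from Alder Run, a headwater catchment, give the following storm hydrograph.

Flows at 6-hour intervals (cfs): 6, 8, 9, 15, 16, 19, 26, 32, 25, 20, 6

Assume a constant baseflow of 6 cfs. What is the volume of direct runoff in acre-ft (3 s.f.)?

Direct-runoff ordinates (Q − Q_b): 0.0, 2.0, 3.0, 9.0, 10.0, 13.0, 20.0, 26.0, 19.0, 14.0, 0.0 cfs.
ΣQ_DR = 116.0 cfs.
With Δt = 6 h = 21600 s, V = ΣQ_DR · Δt = 116.0 × 21600 = 2.51 × 10^6 ft³ = 57.5 acre-ft.

V ≈ 57.5 acre-ft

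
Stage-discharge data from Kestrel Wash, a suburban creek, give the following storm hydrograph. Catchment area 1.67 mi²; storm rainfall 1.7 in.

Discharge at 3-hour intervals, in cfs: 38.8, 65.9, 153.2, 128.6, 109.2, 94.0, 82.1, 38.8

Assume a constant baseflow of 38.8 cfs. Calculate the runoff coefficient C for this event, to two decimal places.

C ≈ 0.66

ΣQ_DR = 400.2 cfs; V = ΣQ_DR·Δt = 4.322 × 10^6 ft³.
Runoff depth d = V / A = 1.114 in.
C = d / P = 1.114 / 1.7 = 0.66.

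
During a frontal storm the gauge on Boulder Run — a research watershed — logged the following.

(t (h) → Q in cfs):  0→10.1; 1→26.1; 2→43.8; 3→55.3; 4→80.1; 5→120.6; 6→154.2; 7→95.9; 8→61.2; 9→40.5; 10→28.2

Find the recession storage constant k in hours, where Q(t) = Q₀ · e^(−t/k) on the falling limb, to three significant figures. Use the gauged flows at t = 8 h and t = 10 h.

k ≈ 2.58 h

On the falling limb, Q drops from 61.2 to 28.2 cfs between t = 8 h and t = 10 h (Δt = 2 h).
k = −Δt / ln(Q₂/Q₁) = −2 / ln(28.2/61.2) = 2.58 h.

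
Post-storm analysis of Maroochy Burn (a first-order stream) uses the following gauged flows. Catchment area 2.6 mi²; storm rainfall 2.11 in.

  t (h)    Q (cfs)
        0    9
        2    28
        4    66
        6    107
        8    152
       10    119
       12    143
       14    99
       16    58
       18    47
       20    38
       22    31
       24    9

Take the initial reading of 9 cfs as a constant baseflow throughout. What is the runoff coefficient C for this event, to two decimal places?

C ≈ 0.45

ΣQ_DR = 789.0 cfs; V = ΣQ_DR·Δt = 5.681 × 10^6 ft³.
Runoff depth d = V / A = 0.9405 in.
C = d / P = 0.9405 / 2.11 = 0.45.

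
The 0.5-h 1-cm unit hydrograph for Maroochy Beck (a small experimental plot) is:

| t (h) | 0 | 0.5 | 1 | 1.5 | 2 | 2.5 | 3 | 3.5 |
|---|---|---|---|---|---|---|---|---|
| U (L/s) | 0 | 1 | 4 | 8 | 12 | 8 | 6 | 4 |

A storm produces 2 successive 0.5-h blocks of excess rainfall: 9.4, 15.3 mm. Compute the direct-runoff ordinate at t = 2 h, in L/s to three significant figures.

By discrete convolution, Q_j = Σ (P_i / 10 mm) · U_{j−i}.
At t = 2 h (j=4): Q = (9.4/10)·12 + (15.3/10)·8 = 23.5 L/s.

Q ≈ 23.5 L/s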